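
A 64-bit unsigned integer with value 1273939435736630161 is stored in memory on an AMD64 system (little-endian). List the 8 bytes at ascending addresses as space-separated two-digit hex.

91 83 71 CC 2A F1 AD 11

1273939435736630161 in hexadecimal, padded to 64 bits, is 0x11ADF12ACC718391.
Split into bytes (most-significant first): 11 AD F1 2A CC 71 83 91.
In little-endian order the low byte comes first in memory.
So at ascending addresses the bytes are 91 83 71 CC 2A F1 AD 11.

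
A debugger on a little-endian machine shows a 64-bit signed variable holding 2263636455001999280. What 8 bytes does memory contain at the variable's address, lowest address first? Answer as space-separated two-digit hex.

2263636455001999280 in hexadecimal, padded to 64 bits, is 0x1F6A0D5CD104C7B0.
Split into bytes (most-significant first): 1F 6A 0D 5C D1 04 C7 B0.
Little-endian: lowest address holds the least-significant byte.
So at ascending addresses the bytes are B0 C7 04 D1 5C 0D 6A 1F.

B0 C7 04 D1 5C 0D 6A 1F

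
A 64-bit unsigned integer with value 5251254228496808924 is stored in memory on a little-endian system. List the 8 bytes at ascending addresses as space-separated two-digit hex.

5251254228496808924 in hexadecimal, padded to 64 bits, is 0x48E033E602D1FBDC.
Split into bytes (most-significant first): 48 E0 33 E6 02 D1 FB DC.
Little-endian stores the least-significant byte at the lowest address.
So at ascending addresses the bytes are DC FB D1 02 E6 33 E0 48.

DC FB D1 02 E6 33 E0 48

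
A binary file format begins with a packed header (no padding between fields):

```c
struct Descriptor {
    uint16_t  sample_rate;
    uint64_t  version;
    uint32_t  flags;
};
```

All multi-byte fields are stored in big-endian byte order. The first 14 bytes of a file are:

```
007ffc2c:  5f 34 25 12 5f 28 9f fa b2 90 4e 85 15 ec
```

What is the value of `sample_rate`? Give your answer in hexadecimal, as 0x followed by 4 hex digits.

0x5F34

`sample_rate` is the first field, at byte offset 0, occupying 2 bytes.
Bytes at offsets 0..1: 5F 34.
Big-endian stores the most-significant byte at the lowest address.
The bytes are already most-significant first: 0x5F34.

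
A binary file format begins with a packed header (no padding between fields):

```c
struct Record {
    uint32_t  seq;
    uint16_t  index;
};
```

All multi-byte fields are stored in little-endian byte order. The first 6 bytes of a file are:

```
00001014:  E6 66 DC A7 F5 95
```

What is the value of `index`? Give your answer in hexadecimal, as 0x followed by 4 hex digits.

`index` follows `seq` (4 bytes), so it starts at byte offset 4 and occupies 2 bytes.
Bytes at offsets 4..5: F5 95.
In little-endian order the low byte comes first in memory.
Reassemble most-significant byte first: 95 F5 → 0x95F5.

0x95F5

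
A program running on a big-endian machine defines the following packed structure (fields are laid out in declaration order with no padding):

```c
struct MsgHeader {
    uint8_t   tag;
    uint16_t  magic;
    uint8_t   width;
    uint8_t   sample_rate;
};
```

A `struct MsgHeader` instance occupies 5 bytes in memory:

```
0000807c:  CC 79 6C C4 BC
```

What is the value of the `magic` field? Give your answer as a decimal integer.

31084

`magic` follows `tag` (1 byte), so it starts at byte offset 1 and occupies 2 bytes.
Bytes at offsets 1..2: 79 6C.
In big-endian order the high byte comes first in memory.
The bytes are already most-significant first: 0x796C.
0x796C = 31084.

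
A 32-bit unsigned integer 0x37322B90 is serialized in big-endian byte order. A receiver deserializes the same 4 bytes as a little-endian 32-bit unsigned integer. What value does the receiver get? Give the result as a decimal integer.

Stored big-endian, the bytes at ascending addresses are 37 32 2B 90.
Read back as little-endian, the first byte is least significant, giving 0x902B3237.
0x902B3237 = 2418750007.

2418750007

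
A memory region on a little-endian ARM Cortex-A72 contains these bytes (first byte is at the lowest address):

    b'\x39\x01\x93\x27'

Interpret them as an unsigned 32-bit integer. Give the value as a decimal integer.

Little-endian: lowest address holds the least-significant byte.
Reassemble most-significant byte first: 27 93 01 39 → 0x27930139.
0x27930139 = 663945529.

663945529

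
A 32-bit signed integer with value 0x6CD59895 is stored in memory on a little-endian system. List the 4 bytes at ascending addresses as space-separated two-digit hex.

95 98 D5 6C

Split into bytes (most-significant first): 6C D5 98 95.
Little-endian stores the least-significant byte at the lowest address.
So at ascending addresses the bytes are 95 98 D5 6C.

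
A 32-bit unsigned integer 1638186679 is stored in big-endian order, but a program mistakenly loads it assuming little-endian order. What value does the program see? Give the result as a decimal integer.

3082724449

1638186679 in 32-bit hexadecimal is 0x61A4BEB7.
Stored big-endian, the bytes at ascending addresses are 61 A4 BE B7.
Read back as little-endian, the first byte is least significant, giving 0xB7BEA461.
0xB7BEA461 = 3082724449.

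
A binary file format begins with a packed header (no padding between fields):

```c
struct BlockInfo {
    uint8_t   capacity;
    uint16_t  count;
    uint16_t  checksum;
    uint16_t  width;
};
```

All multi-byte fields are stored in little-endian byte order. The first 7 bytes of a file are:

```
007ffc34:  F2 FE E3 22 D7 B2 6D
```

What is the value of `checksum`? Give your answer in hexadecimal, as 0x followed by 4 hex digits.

0xD722

`checksum` follows `capacity` (1 B), `count` (2 B), so it starts at offset 1 + 2 = 3 and occupies 2 bytes.
Bytes at offsets 3..4: 22 D7.
Little-endian stores the least-significant byte at the lowest address.
Reassemble most-significant byte first: D7 22 → 0xD722.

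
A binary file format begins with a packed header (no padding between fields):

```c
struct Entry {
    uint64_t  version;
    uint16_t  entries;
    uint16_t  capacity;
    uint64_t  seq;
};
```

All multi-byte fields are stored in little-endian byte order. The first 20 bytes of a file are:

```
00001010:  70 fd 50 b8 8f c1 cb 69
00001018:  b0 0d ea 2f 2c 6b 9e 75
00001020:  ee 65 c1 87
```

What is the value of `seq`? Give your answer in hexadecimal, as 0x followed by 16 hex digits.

`seq` follows `version` (8 B), `entries` (2 B), `capacity` (2 B), so it starts at offset 8 + 2 + 2 = 12 and occupies 8 bytes.
Bytes at offsets 12..19: 2C 6B 9E 75 EE 65 C1 87.
Little-endian stores the least-significant byte at the lowest address.
Reassemble most-significant byte first: 87 C1 65 EE 75 9E 6B 2C → 0x87C165EE759E6B2C.

0x87C165EE759E6B2C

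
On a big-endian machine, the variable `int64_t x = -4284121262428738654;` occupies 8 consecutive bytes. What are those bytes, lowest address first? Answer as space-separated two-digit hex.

C4 8B BE 68 FA 3C AB A2

Two's complement of -4284121262428738654 in 64 bits: 4284121262428738654 = 0x3B74419705C3545E; invert → 0xC48BBE68FA3CABA1; add 1 → 0xC48BBE68FA3CABA2.
Split into bytes (most-significant first): C4 8B BE 68 FA 3C AB A2.
Big-endian stores the most-significant byte at the lowest address.
So the memory order matches the most-significant-first order: C4 8B BE 68 FA 3C AB A2.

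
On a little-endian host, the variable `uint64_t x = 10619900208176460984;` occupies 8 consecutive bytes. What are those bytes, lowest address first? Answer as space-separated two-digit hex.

10619900208176460984 in hexadecimal, padded to 64 bits, is 0x936176F9027474B8.
Split into bytes (most-significant first): 93 61 76 F9 02 74 74 B8.
Little-endian stores the least-significant byte at the lowest address.
So at ascending addresses the bytes are B8 74 74 02 F9 76 61 93.

B8 74 74 02 F9 76 61 93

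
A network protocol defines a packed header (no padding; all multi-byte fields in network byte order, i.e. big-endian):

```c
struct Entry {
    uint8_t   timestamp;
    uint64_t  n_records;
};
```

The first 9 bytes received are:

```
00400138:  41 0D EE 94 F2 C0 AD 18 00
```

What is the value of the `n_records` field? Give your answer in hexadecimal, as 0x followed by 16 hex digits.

`n_records` follows `timestamp` (1 byte), so it starts at byte offset 1 and occupies 8 bytes.
Bytes at offsets 1..8: 0D EE 94 F2 C0 AD 18 00.
Big-endian: lowest address holds the most-significant byte.
The bytes are already most-significant first: 0x0DEE94F2C0AD1800.

0x0DEE94F2C0AD1800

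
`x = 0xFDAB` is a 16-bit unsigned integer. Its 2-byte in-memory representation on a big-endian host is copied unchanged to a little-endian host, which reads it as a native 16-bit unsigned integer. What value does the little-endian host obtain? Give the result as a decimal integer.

44029

Stored big-endian, the bytes at ascending addresses are FD AB.
Read back as little-endian, the first byte is least significant, giving 0xABFD.
0xABFD = 44029.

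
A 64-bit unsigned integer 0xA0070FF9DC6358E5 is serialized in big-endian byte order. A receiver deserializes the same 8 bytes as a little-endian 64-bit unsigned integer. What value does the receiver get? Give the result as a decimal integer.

Stored big-endian, the bytes at ascending addresses are A0 07 0F F9 DC 63 58 E5.
Read back as little-endian, the first byte is least significant, giving 0xE55863DCF90F07A0.
0xE55863DCF90F07A0 = 16526068633358501792.

16526068633358501792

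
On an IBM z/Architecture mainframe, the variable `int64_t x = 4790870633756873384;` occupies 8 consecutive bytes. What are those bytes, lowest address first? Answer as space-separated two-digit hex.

4790870633756873384 in hexadecimal, padded to 64 bits, is 0x427C977551EDD2A8.
Split into bytes (most-significant first): 42 7C 97 75 51 ED D2 A8.
Big-endian stores the most-significant byte at the lowest address.
So the memory order matches the most-significant-first order: 42 7C 97 75 51 ED D2 A8.

42 7C 97 75 51 ED D2 A8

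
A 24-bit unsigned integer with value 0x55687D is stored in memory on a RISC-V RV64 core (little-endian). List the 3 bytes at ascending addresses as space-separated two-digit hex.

7D 68 55

Split into bytes (most-significant first): 55 68 7D.
Little-endian: lowest address holds the least-significant byte.
So at ascending addresses the bytes are 7D 68 55.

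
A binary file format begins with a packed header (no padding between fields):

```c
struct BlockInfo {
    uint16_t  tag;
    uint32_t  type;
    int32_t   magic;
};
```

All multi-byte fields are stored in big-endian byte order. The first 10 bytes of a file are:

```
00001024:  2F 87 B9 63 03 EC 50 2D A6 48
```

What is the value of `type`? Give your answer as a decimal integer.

3110274028

`type` follows `tag` (2 bytes), so it starts at byte offset 2 and occupies 4 bytes.
Bytes at offsets 2..5: B9 63 03 EC.
Big-endian stores the most-significant byte at the lowest address.
The bytes are already most-significant first: 0xB96303EC.
0xB96303EC = 3110274028.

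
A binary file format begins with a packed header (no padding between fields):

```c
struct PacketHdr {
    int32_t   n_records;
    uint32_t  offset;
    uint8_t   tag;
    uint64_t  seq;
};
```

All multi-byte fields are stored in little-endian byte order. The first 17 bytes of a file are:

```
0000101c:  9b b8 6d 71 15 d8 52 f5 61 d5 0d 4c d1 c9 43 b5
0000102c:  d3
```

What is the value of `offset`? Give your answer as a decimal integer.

`offset` follows `n_records` (4 bytes), so it starts at byte offset 4 and occupies 4 bytes.
Bytes at offsets 4..7: 15 D8 52 F5.
In little-endian order the low byte comes first in memory.
Reassemble most-significant byte first: F5 52 D8 15 → 0xF552D815.
0xF552D815 = 4115847189.

4115847189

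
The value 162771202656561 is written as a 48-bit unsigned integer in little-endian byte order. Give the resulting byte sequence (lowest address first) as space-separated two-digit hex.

31 C9 B6 1F 0A 94

162771202656561 in hexadecimal, padded to 48 bits, is 0x940A1FB6C931.
Split into bytes (most-significant first): 94 0A 1F B6 C9 31.
Little-endian: lowest address holds the least-significant byte.
So at ascending addresses the bytes are 31 C9 B6 1F 0A 94.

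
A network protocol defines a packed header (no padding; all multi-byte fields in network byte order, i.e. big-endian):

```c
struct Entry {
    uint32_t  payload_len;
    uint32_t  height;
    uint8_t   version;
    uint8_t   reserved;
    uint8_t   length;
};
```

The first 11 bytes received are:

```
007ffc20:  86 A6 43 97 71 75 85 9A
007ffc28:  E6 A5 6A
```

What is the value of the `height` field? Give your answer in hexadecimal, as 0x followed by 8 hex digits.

0x7175859A

`height` follows `payload_len` (4 bytes), so it starts at byte offset 4 and occupies 4 bytes.
Bytes at offsets 4..7: 71 75 85 9A.
Big-endian: lowest address holds the most-significant byte.
The bytes are already most-significant first: 0x7175859A.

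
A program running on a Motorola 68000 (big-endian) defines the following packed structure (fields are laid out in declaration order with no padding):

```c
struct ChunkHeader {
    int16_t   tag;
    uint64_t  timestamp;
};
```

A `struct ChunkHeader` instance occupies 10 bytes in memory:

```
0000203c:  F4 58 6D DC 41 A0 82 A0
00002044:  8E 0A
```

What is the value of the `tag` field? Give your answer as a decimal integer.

`tag` is the first field, at byte offset 0, occupying 2 bytes.
Bytes at offsets 0..1: F4 58.
Big-endian: lowest address holds the most-significant byte.
The bytes are already most-significant first: 0xF458.
Top bit is set, so as a signed 16-bit value this is 0xF458 − 2^16 = -2984.

-2984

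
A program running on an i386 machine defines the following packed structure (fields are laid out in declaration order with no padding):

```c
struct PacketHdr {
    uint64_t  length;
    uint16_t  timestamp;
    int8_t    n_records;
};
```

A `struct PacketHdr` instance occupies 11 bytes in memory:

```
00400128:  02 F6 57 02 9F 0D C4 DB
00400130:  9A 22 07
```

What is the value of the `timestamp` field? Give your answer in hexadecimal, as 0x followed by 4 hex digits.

`timestamp` follows `length` (8 bytes), so it starts at byte offset 8 and occupies 2 bytes.
Bytes at offsets 8..9: 9A 22.
Little-endian stores the least-significant byte at the lowest address.
Reassemble most-significant byte first: 22 9A → 0x229A.

0x229A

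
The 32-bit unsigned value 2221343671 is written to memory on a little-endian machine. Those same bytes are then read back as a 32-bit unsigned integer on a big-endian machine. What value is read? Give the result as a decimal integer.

3070453636

2221343671 in 32-bit hexadecimal is 0x846703B7.
Stored little-endian, the bytes at ascending addresses are B7 03 67 84.
Read back as big-endian, the last byte is least significant, giving 0xB7036784.
0xB7036784 = 3070453636.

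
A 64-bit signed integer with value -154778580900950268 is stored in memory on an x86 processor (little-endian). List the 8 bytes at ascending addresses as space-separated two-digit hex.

Two's complement of -154778580900950268 in 64 bits: 154778580900950268 = 0x0225E24C9D70B0FC; invert → 0xFDDA1DB3628F4F03; add 1 → 0xFDDA1DB3628F4F04.
Split into bytes (most-significant first): FD DA 1D B3 62 8F 4F 04.
Little-endian stores the least-significant byte at the lowest address.
So at ascending addresses the bytes are 04 4F 8F 62 B3 1D DA FD.

04 4F 8F 62 B3 1D DA FD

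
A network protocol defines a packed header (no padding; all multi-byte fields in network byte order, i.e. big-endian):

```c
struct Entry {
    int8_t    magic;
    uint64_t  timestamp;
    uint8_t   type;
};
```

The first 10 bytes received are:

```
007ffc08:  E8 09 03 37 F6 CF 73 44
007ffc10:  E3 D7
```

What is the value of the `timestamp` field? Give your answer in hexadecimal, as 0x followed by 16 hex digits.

0x090337F6CF7344E3

`timestamp` follows `magic` (1 byte), so it starts at byte offset 1 and occupies 8 bytes.
Bytes at offsets 1..8: 09 03 37 F6 CF 73 44 E3.
In big-endian order the high byte comes first in memory.
The bytes are already most-significant first: 0x090337F6CF7344E3.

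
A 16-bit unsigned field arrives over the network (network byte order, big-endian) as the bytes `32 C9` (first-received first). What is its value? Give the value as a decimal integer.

Big-endian: lowest address holds the most-significant byte.
The bytes are already most-significant first: 0x32C9.
0x32C9 = 13001.

13001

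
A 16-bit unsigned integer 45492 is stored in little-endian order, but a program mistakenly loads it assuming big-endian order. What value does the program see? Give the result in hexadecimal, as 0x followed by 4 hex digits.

0xB4B1

45492 in 16-bit hexadecimal is 0xB1B4.
Stored little-endian, the bytes at ascending addresses are B4 B1.
Read back as big-endian, the last byte is least significant, giving 0xB4B1.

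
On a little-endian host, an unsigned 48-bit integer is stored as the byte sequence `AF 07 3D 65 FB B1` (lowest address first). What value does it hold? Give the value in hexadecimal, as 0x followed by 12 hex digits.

Little-endian: lowest address holds the least-significant byte.
Reassemble most-significant byte first: B1 FB 65 3D 07 AF → 0xB1FB653D07AF.

0xB1FB653D07AF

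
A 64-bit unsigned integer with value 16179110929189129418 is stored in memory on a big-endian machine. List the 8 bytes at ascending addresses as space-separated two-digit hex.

16179110929189129418 in hexadecimal, padded to 64 bits, is 0xE087BFAB63F54CCA.
Split into bytes (most-significant first): E0 87 BF AB 63 F5 4C CA.
Big-endian: lowest address holds the most-significant byte.
So the memory order matches the most-significant-first order: E0 87 BF AB 63 F5 4C CA.

E0 87 BF AB 63 F5 4C CA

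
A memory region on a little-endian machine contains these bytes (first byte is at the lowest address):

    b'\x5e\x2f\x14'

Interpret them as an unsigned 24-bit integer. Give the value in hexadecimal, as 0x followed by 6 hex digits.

Little-endian: lowest address holds the least-significant byte.
Reassemble most-significant byte first: 14 2F 5E → 0x142F5E.

0x142F5E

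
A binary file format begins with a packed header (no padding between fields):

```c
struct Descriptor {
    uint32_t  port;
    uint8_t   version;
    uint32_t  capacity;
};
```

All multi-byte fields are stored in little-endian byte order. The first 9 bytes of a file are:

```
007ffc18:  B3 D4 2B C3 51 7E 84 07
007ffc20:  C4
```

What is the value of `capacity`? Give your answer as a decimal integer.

`capacity` follows `port` (4 B), `version` (1 B), so it starts at offset 4 + 1 = 5 and occupies 4 bytes.
Bytes at offsets 5..8: 7E 84 07 C4.
In little-endian order the low byte comes first in memory.
Reassemble most-significant byte first: C4 07 84 7E → 0xC407847E.
0xC407847E = 3288827006.

3288827006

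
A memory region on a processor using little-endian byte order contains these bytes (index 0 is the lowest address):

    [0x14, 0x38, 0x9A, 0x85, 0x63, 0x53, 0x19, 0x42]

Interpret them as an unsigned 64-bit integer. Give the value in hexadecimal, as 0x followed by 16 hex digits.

0x42195363859A3814

In little-endian order the low byte comes first in memory.
Reassemble most-significant byte first: 42 19 53 63 85 9A 38 14 → 0x42195363859A3814.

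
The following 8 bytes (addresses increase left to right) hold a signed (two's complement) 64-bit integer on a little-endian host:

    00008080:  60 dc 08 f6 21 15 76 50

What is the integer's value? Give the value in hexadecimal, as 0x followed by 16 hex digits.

Little-endian: lowest address holds the least-significant byte.
Reassemble most-significant byte first: 50 76 15 21 F6 08 DC 60 → 0x50761521F608DC60.

0x50761521F608DC60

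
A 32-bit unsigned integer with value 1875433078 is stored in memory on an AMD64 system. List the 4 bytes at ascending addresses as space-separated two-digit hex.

76 D6 C8 6F

1875433078 in hexadecimal, padded to 32 bits, is 0x6FC8D676.
Split into bytes (most-significant first): 6F C8 D6 76.
Little-endian stores the least-significant byte at the lowest address.
So at ascending addresses the bytes are 76 D6 C8 6F.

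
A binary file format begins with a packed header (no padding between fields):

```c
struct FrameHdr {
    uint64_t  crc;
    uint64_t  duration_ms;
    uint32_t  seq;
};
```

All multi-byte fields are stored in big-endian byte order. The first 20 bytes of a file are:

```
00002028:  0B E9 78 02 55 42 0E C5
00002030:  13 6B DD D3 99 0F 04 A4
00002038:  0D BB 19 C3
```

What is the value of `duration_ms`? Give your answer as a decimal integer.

1399456010104407204

`duration_ms` follows `crc` (8 bytes), so it starts at byte offset 8 and occupies 8 bytes.
Bytes at offsets 8..15: 13 6B DD D3 99 0F 04 A4.
Big-endian stores the most-significant byte at the lowest address.
The bytes are already most-significant first: 0x136BDDD3990F04A4.
0x136BDDD3990F04A4 = 1399456010104407204.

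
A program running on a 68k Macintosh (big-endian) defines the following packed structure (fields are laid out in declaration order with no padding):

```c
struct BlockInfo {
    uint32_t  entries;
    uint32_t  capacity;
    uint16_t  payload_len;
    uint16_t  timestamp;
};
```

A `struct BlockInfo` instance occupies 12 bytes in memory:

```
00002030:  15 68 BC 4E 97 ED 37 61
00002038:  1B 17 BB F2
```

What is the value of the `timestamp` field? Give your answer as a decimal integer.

`timestamp` follows `entries` (4 B), `capacity` (4 B), `payload_len` (2 B), so it starts at offset 4 + 4 + 2 = 10 and occupies 2 bytes.
Bytes at offsets 10..11: BB F2.
Big-endian: lowest address holds the most-significant byte.
The bytes are already most-significant first: 0xBBF2.
0xBBF2 = 48114.

48114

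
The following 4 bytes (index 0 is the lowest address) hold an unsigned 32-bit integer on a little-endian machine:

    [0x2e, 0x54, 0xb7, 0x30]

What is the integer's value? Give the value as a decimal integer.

817321006

Little-endian stores the least-significant byte at the lowest address.
Reassemble most-significant byte first: 30 B7 54 2E → 0x30B7542E.
0x30B7542E = 817321006.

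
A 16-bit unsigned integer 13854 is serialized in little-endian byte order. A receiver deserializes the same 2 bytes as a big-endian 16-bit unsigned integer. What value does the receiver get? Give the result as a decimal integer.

7734

13854 in 16-bit hexadecimal is 0x361E.
Stored little-endian, the bytes at ascending addresses are 1E 36.
Read back as big-endian, the last byte is least significant, giving 0x1E36.
0x1E36 = 7734.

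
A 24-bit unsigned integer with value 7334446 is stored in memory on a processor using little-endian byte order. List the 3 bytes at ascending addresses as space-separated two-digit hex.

2E EA 6F

7334446 in hexadecimal, padded to 24 bits, is 0x6FEA2E.
Split into bytes (most-significant first): 6F EA 2E.
Little-endian: lowest address holds the least-significant byte.
So at ascending addresses the bytes are 2E EA 6F.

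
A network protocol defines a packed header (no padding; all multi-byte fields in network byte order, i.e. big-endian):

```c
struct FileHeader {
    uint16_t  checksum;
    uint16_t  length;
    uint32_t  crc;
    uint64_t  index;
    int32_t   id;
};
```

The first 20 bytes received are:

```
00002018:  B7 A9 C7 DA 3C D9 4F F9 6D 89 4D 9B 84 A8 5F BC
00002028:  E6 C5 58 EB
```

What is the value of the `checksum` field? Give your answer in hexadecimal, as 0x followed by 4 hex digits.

`checksum` is the first field, at byte offset 0, occupying 2 bytes.
Bytes at offsets 0..1: B7 A9.
Big-endian stores the most-significant byte at the lowest address.
The bytes are already most-significant first: 0xB7A9.

0xB7A9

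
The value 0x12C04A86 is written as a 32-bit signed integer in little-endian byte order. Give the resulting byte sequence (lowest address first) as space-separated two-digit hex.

86 4A C0 12

Split into bytes (most-significant first): 12 C0 4A 86.
In little-endian order the low byte comes first in memory.
So at ascending addresses the bytes are 86 4A C0 12.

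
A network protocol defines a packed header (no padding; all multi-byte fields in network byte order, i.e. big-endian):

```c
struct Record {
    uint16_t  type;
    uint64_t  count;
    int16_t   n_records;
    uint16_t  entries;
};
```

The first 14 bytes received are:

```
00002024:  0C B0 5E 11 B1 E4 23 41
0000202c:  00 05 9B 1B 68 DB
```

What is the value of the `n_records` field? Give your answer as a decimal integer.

-25829

`n_records` follows `type` (2 B), `count` (8 B), so it starts at offset 2 + 8 = 10 and occupies 2 bytes.
Bytes at offsets 10..11: 9B 1B.
In big-endian order the high byte comes first in memory.
The bytes are already most-significant first: 0x9B1B.
Top bit is set, so as a signed 16-bit value this is 0x9B1B − 2^16 = -25829.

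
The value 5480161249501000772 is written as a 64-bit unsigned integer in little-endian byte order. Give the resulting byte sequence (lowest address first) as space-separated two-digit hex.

44 34 5E 0C 9F 71 0D 4C

5480161249501000772 in hexadecimal, padded to 64 bits, is 0x4C0D719F0C5E3444.
Split into bytes (most-significant first): 4C 0D 71 9F 0C 5E 34 44.
In little-endian order the low byte comes first in memory.
So at ascending addresses the bytes are 44 34 5E 0C 9F 71 0D 4C.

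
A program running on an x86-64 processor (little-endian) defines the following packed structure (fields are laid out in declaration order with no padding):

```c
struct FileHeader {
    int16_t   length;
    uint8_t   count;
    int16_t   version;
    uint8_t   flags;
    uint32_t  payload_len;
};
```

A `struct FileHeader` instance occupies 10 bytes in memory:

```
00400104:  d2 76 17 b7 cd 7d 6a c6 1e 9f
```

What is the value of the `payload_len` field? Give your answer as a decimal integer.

`payload_len` follows `length` (2 B), `count` (1 B), `version` (2 B), `flags` (1 B), so it starts at offset 2 + 1 + 2 + 1 = 6 and occupies 4 bytes.
Bytes at offsets 6..9: 6A C6 1E 9F.
Little-endian stores the least-significant byte at the lowest address.
Reassemble most-significant byte first: 9F 1E C6 6A → 0x9F1EC66A.
0x9F1EC66A = 2669594218.

2669594218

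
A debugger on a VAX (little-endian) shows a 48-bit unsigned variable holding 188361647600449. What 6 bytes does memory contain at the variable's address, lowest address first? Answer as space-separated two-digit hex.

41 33 18 5D 50 AB

188361647600449 in hexadecimal, padded to 48 bits, is 0xAB505D183341.
Split into bytes (most-significant first): AB 50 5D 18 33 41.
Little-endian stores the least-significant byte at the lowest address.
So at ascending addresses the bytes are 41 33 18 5D 50 AB.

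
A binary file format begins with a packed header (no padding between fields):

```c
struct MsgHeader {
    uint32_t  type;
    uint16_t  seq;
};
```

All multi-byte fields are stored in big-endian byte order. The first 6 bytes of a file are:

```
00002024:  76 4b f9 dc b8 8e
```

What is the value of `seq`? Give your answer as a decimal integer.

`seq` follows `type` (4 bytes), so it starts at byte offset 4 and occupies 2 bytes.
Bytes at offsets 4..5: B8 8E.
Big-endian: lowest address holds the most-significant byte.
The bytes are already most-significant first: 0xB88E.
0xB88E = 47246.

47246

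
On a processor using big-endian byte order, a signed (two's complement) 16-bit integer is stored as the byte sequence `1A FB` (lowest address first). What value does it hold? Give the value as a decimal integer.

6907

In big-endian order the high byte comes first in memory.
The bytes are already most-significant first: 0x1AFB.
0x1AFB = 6907.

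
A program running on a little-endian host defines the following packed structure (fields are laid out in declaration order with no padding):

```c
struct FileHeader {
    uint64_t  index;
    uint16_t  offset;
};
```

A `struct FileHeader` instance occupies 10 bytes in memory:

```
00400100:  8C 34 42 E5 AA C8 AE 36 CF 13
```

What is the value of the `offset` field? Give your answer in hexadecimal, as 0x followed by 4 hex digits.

`offset` follows `index` (8 bytes), so it starts at byte offset 8 and occupies 2 bytes.
Bytes at offsets 8..9: CF 13.
In little-endian order the low byte comes first in memory.
Reassemble most-significant byte first: 13 CF → 0x13CF.

0x13CF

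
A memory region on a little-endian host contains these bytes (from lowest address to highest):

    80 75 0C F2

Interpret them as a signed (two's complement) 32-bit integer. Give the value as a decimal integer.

-234064512

Little-endian: lowest address holds the least-significant byte.
Reassemble most-significant byte first: F2 0C 75 80 → 0xF20C7580.
Top bit is set, so as a signed 32-bit value this is 0xF20C7580 − 2^32 = -234064512.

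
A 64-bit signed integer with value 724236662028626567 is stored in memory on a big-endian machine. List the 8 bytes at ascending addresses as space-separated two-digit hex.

724236662028626567 in hexadecimal, padded to 64 bits, is 0x0A0D01682D87EA87.
Split into bytes (most-significant first): 0A 0D 01 68 2D 87 EA 87.
Big-endian stores the most-significant byte at the lowest address.
So the memory order matches the most-significant-first order: 0A 0D 01 68 2D 87 EA 87.

0A 0D 01 68 2D 87 EA 87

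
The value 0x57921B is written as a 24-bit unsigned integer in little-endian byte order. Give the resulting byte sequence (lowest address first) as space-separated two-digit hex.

Split into bytes (most-significant first): 57 92 1B.
Little-endian stores the least-significant byte at the lowest address.
So at ascending addresses the bytes are 1B 92 57.

1B 92 57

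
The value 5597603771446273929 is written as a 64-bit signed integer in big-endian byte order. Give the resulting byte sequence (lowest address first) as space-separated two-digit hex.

4D AE AE F9 06 71 27 89

5597603771446273929 in hexadecimal, padded to 64 bits, is 0x4DAEAEF906712789.
Split into bytes (most-significant first): 4D AE AE F9 06 71 27 89.
Big-endian: lowest address holds the most-significant byte.
So the memory order matches the most-significant-first order: 4D AE AE F9 06 71 27 89.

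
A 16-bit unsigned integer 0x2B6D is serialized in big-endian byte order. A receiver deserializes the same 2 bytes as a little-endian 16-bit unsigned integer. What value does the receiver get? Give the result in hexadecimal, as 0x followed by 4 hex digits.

Stored big-endian, the bytes at ascending addresses are 2B 6D.
Read back as little-endian, the first byte is least significant, giving 0x6D2B.

0x6D2B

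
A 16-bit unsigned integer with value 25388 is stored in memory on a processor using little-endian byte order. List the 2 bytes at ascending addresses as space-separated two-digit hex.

25388 in hexadecimal, padded to 16 bits, is 0x632C.
Split into bytes (most-significant first): 63 2C.
Little-endian stores the least-significant byte at the lowest address.
So at ascending addresses the bytes are 2C 63.

2C 63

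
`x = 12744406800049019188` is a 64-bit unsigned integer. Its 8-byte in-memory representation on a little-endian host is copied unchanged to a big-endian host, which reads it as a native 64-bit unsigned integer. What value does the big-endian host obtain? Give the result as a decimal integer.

3790340101339012528

12744406800049019188 in 64-bit hexadecimal is 0xB0DD3A763DFE9934.
Stored little-endian, the bytes at ascending addresses are 34 99 FE 3D 76 3A DD B0.
Read back as big-endian, the last byte is least significant, giving 0x3499FE3D763ADDB0.
0x3499FE3D763ADDB0 = 3790340101339012528.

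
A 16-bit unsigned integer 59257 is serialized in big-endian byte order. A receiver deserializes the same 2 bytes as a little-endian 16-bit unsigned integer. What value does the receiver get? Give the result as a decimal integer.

31207

59257 in 16-bit hexadecimal is 0xE779.
Stored big-endian, the bytes at ascending addresses are E7 79.
Read back as little-endian, the first byte is least significant, giving 0x79E7.
0x79E7 = 31207.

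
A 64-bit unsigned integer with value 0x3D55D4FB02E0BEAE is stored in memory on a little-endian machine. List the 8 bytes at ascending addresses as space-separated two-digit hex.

AE BE E0 02 FB D4 55 3D

Split into bytes (most-significant first): 3D 55 D4 FB 02 E0 BE AE.
In little-endian order the low byte comes first in memory.
So at ascending addresses the bytes are AE BE E0 02 FB D4 55 3D.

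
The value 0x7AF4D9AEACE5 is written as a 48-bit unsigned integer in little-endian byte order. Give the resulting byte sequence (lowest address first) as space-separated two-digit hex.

E5 AC AE D9 F4 7A

Split into bytes (most-significant first): 7A F4 D9 AE AC E5.
Little-endian stores the least-significant byte at the lowest address.
So at ascending addresses the bytes are E5 AC AE D9 F4 7A.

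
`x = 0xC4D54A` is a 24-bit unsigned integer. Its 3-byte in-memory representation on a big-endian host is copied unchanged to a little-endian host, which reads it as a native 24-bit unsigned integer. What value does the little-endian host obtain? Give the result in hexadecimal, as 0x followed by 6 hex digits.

Stored big-endian, the bytes at ascending addresses are C4 D5 4A.
Read back as little-endian, the first byte is least significant, giving 0x4AD5C4.

0x4AD5C4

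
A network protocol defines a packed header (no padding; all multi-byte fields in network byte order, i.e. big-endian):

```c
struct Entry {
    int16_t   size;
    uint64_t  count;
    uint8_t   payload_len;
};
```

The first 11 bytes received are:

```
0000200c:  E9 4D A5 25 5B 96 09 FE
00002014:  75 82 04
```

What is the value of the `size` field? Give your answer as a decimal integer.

-5811

`size` is the first field, at byte offset 0, occupying 2 bytes.
Bytes at offsets 0..1: E9 4D.
In big-endian order the high byte comes first in memory.
The bytes are already most-significant first: 0xE94D.
Top bit is set, so as a signed 16-bit value this is 0xE94D − 2^16 = -5811.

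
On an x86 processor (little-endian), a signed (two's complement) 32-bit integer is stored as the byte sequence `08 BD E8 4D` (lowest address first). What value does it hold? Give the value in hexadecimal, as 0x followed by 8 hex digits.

0x4DE8BD08

In little-endian order the low byte comes first in memory.
Reassemble most-significant byte first: 4D E8 BD 08 → 0x4DE8BD08.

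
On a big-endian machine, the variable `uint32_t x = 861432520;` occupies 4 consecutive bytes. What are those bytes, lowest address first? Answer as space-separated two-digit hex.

861432520 in hexadecimal, padded to 32 bits, is 0x33586AC8.
Split into bytes (most-significant first): 33 58 6A C8.
Big-endian stores the most-significant byte at the lowest address.
So the memory order matches the most-significant-first order: 33 58 6A C8.

33 58 6A C8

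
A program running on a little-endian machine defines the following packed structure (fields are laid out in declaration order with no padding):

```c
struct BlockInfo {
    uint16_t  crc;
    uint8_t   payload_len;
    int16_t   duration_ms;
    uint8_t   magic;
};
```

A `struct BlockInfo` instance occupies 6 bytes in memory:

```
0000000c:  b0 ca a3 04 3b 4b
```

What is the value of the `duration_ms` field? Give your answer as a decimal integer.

`duration_ms` follows `crc` (2 B), `payload_len` (1 B), so it starts at offset 2 + 1 = 3 and occupies 2 bytes.
Bytes at offsets 3..4: 04 3B.
In little-endian order the low byte comes first in memory.
Reassemble most-significant byte first: 3B 04 → 0x3B04.
0x3B04 = 15108.

15108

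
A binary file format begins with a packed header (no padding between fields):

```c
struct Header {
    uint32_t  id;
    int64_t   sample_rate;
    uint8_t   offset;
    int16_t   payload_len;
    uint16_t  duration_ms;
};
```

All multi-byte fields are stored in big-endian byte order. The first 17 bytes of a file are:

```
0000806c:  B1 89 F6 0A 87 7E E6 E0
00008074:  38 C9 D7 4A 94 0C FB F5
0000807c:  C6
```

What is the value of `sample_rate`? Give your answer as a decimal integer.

`sample_rate` follows `id` (4 bytes), so it starts at byte offset 4 and occupies 8 bytes.
Bytes at offsets 4..11: 87 7E E6 E0 38 C9 D7 4A.
Big-endian stores the most-significant byte at the lowest address.
The bytes are already most-significant first: 0x877EE6E038C9D74A.
Top bit is set, so as a signed 64-bit value this is 0x877EE6E038C9D74A − 2^64 = -8683249180823922870.

-8683249180823922870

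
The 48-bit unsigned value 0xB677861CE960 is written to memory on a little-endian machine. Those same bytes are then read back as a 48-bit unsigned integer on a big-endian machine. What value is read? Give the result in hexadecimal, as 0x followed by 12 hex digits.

Stored little-endian, the bytes at ascending addresses are 60 E9 1C 86 77 B6.
Read back as big-endian, the last byte is least significant, giving 0x60E91C8677B6.

0x60E91C8677B6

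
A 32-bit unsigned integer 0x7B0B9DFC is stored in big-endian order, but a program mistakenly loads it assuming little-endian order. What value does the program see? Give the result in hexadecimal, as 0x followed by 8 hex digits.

Stored big-endian, the bytes at ascending addresses are 7B 0B 9D FC.
Read back as little-endian, the first byte is least significant, giving 0xFC9D0B7B.

0xFC9D0B7B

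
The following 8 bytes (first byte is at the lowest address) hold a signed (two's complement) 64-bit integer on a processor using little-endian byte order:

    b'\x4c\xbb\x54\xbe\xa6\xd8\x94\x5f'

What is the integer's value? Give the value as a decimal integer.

6887367940825725772

Little-endian stores the least-significant byte at the lowest address.
Reassemble most-significant byte first: 5F 94 D8 A6 BE 54 BB 4C → 0x5F94D8A6BE54BB4C.
0x5F94D8A6BE54BB4C = 6887367940825725772.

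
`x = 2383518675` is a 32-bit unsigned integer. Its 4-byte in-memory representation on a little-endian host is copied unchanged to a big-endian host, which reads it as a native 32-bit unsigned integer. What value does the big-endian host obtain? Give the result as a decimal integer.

2383518675 in 32-bit hexadecimal is 0x8E119BD3.
Stored little-endian, the bytes at ascending addresses are D3 9B 11 8E.
Read back as big-endian, the last byte is least significant, giving 0xD39B118E.
0xD39B118E = 3550155150.

3550155150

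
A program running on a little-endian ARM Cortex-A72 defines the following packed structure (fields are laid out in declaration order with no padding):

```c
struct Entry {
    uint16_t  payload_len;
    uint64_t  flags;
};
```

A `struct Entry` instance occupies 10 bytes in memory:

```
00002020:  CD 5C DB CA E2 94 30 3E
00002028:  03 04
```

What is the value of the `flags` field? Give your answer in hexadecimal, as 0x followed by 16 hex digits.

0x04033E3094E2CADB

`flags` follows `payload_len` (2 bytes), so it starts at byte offset 2 and occupies 8 bytes.
Bytes at offsets 2..9: DB CA E2 94 30 3E 03 04.
In little-endian order the low byte comes first in memory.
Reassemble most-significant byte first: 04 03 3E 30 94 E2 CA DB → 0x04033E3094E2CADB.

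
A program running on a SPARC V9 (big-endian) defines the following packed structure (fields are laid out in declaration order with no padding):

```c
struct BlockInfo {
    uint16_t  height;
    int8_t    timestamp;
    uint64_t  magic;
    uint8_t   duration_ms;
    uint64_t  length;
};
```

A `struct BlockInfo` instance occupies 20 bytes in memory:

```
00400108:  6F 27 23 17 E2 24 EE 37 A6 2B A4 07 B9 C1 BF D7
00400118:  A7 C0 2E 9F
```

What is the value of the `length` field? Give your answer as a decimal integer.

`length` follows `height` (2 B), `timestamp` (1 B), `magic` (8 B), `duration_ms` (1 B), so it starts at offset 2 + 1 + 8 + 1 = 12 and occupies 8 bytes.
Bytes at offsets 12..19: B9 C1 BF D7 A7 C0 2E 9F.
In big-endian order the high byte comes first in memory.
The bytes are already most-significant first: 0xB9C1BFD7A7C02E9F.
0xB9C1BFD7A7C02E9F = 13385190500475088543.

13385190500475088543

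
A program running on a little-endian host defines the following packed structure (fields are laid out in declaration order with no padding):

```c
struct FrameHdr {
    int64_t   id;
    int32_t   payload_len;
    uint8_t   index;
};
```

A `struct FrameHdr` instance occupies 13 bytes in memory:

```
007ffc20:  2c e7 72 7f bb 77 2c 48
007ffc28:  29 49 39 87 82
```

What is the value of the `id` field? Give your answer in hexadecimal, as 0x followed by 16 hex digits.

`id` is the first field, at byte offset 0, occupying 8 bytes.
Bytes at offsets 0..7: 2C E7 72 7F BB 77 2C 48.
Little-endian: lowest address holds the least-significant byte.
Reassemble most-significant byte first: 48 2C 77 BB 7F 72 E7 2C → 0x482C77BB7F72E72C.

0x482C77BB7F72E72C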